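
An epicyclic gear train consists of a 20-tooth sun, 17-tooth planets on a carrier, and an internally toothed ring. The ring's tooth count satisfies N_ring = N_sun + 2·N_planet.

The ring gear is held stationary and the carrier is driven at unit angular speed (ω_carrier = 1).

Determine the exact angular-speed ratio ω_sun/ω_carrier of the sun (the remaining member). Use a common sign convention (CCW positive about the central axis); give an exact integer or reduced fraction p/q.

37/10

N_ring = 20 + 2·17 = 54
20(ω_s−ω_c) = −54(ω_r−ω_c),  ω_r=0, ω_c=1
ω_s = 1 − (54/20)(0−1) = 37/10
ω_s/ω_c = 37/10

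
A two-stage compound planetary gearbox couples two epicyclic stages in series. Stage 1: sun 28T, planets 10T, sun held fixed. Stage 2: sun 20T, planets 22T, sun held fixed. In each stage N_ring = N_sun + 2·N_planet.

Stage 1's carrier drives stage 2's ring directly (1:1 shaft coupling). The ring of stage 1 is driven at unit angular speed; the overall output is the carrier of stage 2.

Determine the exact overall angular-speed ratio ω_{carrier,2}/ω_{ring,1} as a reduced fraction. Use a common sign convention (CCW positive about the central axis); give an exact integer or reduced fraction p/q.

64/133

Stage 1: N_ring = 28 + 2·10 = 48
Stage 1: 28(ω_s−ω_c) = −48(ω_r−ω_c),  ω_s=0, ω_r=1
Stage 1: 28(0−ω_c) = −48(1−ω_c)  ⇒  76ω_c = 48  ⇒  ω_c = 12/19
  ⇒ ω_c¹/ω_r¹ = 12/19
Stage 2: N_ring = 20 + 2·22 = 64
Stage 2: 20(ω_s−ω_c) = −64(ω_r−ω_c),  ω_s=0, ω_r=1
Stage 2: 20(0−ω_c) = −64(1−ω_c)  ⇒  84ω_c = 64  ⇒  ω_c = 16/21
  ⇒ ω_c²/ω_r² = 16/21
Coupling ω_r² = ω_c¹ ⇒ overall = 12/19 × 16/21 = 64/133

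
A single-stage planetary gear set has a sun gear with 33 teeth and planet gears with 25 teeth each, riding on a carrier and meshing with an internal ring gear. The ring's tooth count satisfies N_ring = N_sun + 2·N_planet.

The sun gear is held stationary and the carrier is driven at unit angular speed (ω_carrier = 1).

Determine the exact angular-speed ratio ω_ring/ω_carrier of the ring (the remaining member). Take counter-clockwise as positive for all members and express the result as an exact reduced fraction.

N_ring = 33 + 2·25 = 83
33(ω_s−ω_c) = −83(ω_r−ω_c),  ω_s=0, ω_c=1
ω_r = 1 − (33/83)(0−1) = 116/83
ω_r/ω_c = 116/83

116/83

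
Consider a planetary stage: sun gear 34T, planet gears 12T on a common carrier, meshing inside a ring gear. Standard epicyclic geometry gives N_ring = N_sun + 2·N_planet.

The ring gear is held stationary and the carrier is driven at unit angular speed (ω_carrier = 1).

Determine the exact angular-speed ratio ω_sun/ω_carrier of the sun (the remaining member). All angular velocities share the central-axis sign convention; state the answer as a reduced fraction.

46/17

N_ring = 34 + 2·12 = 58
34(ω_s−ω_c) = −58(ω_r−ω_c),  ω_r=0, ω_c=1
ω_s = 1 − (58/34)(0−1) = 46/17
ω_s/ω_c = 46/17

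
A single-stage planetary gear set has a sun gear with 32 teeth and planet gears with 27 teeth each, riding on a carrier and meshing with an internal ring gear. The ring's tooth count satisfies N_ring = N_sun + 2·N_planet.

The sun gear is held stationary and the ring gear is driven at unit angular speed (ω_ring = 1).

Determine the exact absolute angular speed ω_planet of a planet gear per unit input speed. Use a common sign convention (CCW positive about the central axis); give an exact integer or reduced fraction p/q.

N_ring = 32 + 2·27 = 86
32(ω_s−ω_c) = −86(ω_r−ω_c),  ω_s=0, ω_r=1
32(0−ω_c) = −86(1−ω_c)  ⇒  118ω_c = 86  ⇒  ω_c = 43/59
sun–planet: 32·(0−43/59) = −27·(ω_p−ω_c)  ⇒  ω_p−ω_c = −(32/27)·(-43/59) = 1376/1593
ω_p = 43/59 + 1376/1593 = 43/27

43/27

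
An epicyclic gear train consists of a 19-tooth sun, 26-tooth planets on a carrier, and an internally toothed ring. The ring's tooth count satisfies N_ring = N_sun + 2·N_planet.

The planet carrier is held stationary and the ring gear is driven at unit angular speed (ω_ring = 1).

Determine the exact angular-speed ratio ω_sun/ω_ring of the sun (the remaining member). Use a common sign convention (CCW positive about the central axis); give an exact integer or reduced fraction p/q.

N_ring = 19 + 2·26 = 71
19(ω_s−ω_c) = −71(ω_r−ω_c),  ω_c=0, ω_r=1
ω_s = 0 − (71/19)(1−0) = -71/19
ω_s/ω_r = -71/19

-71/19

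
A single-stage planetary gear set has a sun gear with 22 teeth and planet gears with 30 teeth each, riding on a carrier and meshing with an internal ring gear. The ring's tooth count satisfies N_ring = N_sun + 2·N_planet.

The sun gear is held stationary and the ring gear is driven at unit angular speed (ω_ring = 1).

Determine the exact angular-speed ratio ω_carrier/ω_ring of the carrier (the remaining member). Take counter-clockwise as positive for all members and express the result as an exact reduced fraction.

41/52

N_ring = 22 + 2·30 = 82
22(ω_s−ω_c) = −82(ω_r−ω_c),  ω_s=0, ω_r=1
22(0−ω_c) = −82(1−ω_c)  ⇒  104ω_c = 82  ⇒  ω_c = 41/52
ω_c/ω_r = 41/52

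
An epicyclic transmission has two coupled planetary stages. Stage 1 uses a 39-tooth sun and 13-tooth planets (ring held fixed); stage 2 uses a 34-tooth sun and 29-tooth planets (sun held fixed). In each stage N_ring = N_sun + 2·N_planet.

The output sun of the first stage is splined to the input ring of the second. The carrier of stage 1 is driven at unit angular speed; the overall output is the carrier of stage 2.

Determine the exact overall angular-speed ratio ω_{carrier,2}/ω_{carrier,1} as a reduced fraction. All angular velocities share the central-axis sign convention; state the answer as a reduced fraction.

368/189

Stage 1: N_ring = 39 + 2·13 = 65
Stage 1: 39(ω_s−ω_c) = −65(ω_r−ω_c),  ω_r=0, ω_c=1
Stage 1: ω_s = 1 − (65/39)(0−1) = 8/3
  ⇒ ω_s¹/ω_c¹ = 8/3
Stage 2: N_ring = 34 + 2·29 = 92
Stage 2: 34(ω_s−ω_c) = −92(ω_r−ω_c),  ω_s=0, ω_r=1
Stage 2: 34(0−ω_c) = −92(1−ω_c)  ⇒  126ω_c = 92  ⇒  ω_c = 46/63
  ⇒ ω_c²/ω_r² = 46/63
Coupling ω_r² = ω_s¹ ⇒ overall = 8/3 × 46/63 = 368/189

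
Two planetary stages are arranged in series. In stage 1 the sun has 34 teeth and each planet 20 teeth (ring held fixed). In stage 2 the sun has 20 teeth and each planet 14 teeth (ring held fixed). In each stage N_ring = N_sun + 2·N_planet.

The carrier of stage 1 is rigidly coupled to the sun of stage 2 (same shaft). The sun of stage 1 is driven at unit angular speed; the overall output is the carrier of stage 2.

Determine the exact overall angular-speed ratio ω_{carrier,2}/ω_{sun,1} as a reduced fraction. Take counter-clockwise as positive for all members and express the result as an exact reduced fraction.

Stage 1: N_ring = 34 + 2·20 = 74
Stage 1: 34(ω_s−ω_c) = −74(ω_r−ω_c),  ω_r=0, ω_s=1
Stage 1: 34(1−ω_c) = −74(0−ω_c)  ⇒  108ω_c = 34  ⇒  ω_c = 17/54
  ⇒ ω_c¹/ω_s¹ = 17/54
Stage 2: N_ring = 20 + 2·14 = 48
Stage 2: 20(ω_s−ω_c) = −48(ω_r−ω_c),  ω_r=0, ω_s=1
Stage 2: 20(1−ω_c) = −48(0−ω_c)  ⇒  68ω_c = 20  ⇒  ω_c = 5/17
  ⇒ ω_c²/ω_s² = 5/17
Coupling ω_s² = ω_c¹ ⇒ overall = 17/54 × 5/17 = 5/54

5/54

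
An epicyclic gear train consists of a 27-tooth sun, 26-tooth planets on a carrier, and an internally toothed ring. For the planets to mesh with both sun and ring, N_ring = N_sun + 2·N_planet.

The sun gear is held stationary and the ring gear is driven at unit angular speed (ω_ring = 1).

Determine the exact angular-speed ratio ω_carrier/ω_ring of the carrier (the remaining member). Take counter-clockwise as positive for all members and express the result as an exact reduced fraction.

79/106

N_ring = 27 + 2·26 = 79
27(ω_s−ω_c) = −79(ω_r−ω_c),  ω_s=0, ω_r=1
27(0−ω_c) = −79(1−ω_c)  ⇒  106ω_c = 79  ⇒  ω_c = 79/106
ω_c/ω_r = 79/106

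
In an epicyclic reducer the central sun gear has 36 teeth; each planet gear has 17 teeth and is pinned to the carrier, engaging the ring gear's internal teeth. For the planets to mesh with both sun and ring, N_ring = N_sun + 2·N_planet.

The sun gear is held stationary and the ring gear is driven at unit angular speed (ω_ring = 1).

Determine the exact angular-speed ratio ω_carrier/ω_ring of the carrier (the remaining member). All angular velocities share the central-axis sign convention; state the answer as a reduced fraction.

N_ring = 36 + 2·17 = 70
36(ω_s−ω_c) = −70(ω_r−ω_c),  ω_s=0, ω_r=1
36(0−ω_c) = −70(1−ω_c)  ⇒  106ω_c = 70  ⇒  ω_c = 35/53
ω_c/ω_r = 35/53

35/53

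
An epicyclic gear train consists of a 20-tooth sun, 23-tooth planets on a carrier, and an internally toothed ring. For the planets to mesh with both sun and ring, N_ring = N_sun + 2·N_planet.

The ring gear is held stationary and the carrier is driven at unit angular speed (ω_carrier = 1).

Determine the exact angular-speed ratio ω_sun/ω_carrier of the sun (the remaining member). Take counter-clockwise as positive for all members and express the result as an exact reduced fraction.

43/10

N_ring = 20 + 2·23 = 66
20(ω_s−ω_c) = −66(ω_r−ω_c),  ω_r=0, ω_c=1
ω_s = 1 − (66/20)(0−1) = 43/10
ω_s/ω_c = 43/10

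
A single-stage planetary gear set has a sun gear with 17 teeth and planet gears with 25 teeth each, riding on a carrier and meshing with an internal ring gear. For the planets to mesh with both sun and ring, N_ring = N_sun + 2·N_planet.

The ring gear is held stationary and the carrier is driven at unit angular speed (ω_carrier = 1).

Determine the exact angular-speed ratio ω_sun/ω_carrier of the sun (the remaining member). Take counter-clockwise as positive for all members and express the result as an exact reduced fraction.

84/17

N_ring = 17 + 2·25 = 67
17(ω_s−ω_c) = −67(ω_r−ω_c),  ω_r=0, ω_c=1
ω_s = 1 − (67/17)(0−1) = 84/17
ω_s/ω_c = 84/17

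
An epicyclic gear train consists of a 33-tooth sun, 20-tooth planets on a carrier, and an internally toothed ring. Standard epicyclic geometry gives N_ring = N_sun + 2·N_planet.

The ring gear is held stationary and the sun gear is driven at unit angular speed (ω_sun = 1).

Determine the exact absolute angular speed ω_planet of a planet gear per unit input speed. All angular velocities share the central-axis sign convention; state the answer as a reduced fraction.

-33/40

N_ring = 33 + 2·20 = 73
33(ω_s−ω_c) = −73(ω_r−ω_c),  ω_r=0, ω_s=1
33(1−ω_c) = −73(0−ω_c)  ⇒  106ω_c = 33  ⇒  ω_c = 33/106
sun–planet: 33·(1−33/106) = −20·(ω_p−ω_c)  ⇒  ω_p−ω_c = −(33/20)·(73/106) = -2409/2120
ω_p = 33/106 − 2409/2120 = -33/40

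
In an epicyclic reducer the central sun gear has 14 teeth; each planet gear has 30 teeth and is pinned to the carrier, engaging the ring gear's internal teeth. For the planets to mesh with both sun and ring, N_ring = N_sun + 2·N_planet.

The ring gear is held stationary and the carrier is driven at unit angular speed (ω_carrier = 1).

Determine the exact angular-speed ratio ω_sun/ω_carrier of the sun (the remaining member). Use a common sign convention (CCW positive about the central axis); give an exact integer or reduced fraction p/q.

N_ring = 14 + 2·30 = 74
14(ω_s−ω_c) = −74(ω_r−ω_c),  ω_r=0, ω_c=1
ω_s = 1 − (74/14)(0−1) = 44/7
ω_s/ω_c = 44/7

44/7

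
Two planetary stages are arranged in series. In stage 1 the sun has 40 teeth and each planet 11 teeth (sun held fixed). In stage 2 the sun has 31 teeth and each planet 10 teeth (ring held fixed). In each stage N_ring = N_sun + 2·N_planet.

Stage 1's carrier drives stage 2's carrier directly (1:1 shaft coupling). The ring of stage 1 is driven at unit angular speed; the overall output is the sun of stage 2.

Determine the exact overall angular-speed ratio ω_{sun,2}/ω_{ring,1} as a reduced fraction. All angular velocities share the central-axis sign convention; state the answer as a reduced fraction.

82/51

Stage 1: N_ring = 40 + 2·11 = 62
Stage 1: 40(ω_s−ω_c) = −62(ω_r−ω_c),  ω_s=0, ω_r=1
Stage 1: 40(0−ω_c) = −62(1−ω_c)  ⇒  102ω_c = 62  ⇒  ω_c = 31/51
  ⇒ ω_c¹/ω_r¹ = 31/51
Stage 2: N_ring = 31 + 2·10 = 51
Stage 2: 31(ω_s−ω_c) = −51(ω_r−ω_c),  ω_r=0, ω_c=1
Stage 2: ω_s = 1 − (51/31)(0−1) = 82/31
  ⇒ ω_s²/ω_c² = 82/31
Coupling ω_c² = ω_c¹ ⇒ overall = 31/51 × 82/31 = 82/51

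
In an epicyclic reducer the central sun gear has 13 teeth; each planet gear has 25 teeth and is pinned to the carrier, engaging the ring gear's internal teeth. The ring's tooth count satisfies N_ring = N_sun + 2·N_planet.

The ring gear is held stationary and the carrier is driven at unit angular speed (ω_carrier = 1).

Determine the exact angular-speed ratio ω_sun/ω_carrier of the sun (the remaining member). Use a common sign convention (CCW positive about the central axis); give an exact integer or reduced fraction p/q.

N_ring = 13 + 2·25 = 63
13(ω_s−ω_c) = −63(ω_r−ω_c),  ω_r=0, ω_c=1
ω_s = 1 − (63/13)(0−1) = 76/13
ω_s/ω_c = 76/13

76/13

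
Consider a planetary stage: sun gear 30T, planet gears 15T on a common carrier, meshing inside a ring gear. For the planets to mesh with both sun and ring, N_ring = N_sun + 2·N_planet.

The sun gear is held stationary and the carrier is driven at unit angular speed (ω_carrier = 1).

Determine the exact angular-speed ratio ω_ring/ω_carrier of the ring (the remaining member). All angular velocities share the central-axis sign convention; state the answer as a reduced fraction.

N_ring = 30 + 2·15 = 60
30(ω_s−ω_c) = −60(ω_r−ω_c),  ω_s=0, ω_c=1
ω_r = 1 − (30/60)(0−1) = 3/2
ω_r/ω_c = 3/2

3/2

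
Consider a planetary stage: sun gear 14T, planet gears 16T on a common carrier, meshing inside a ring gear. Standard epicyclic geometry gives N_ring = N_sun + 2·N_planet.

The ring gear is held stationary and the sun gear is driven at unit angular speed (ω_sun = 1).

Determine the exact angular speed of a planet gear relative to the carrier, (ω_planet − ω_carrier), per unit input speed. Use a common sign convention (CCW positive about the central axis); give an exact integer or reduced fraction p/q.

-161/240

N_ring = 14 + 2·16 = 46
14(ω_s−ω_c) = −46(ω_r−ω_c),  ω_r=0, ω_s=1
14(1−ω_c) = −46(0−ω_c)  ⇒  60ω_c = 14  ⇒  ω_c = 7/30
sun–planet: 14·(1−7/30) = −16·(ω_p−ω_c)  ⇒  ω_p−ω_c = −(14/16)·(23/30) = -161/240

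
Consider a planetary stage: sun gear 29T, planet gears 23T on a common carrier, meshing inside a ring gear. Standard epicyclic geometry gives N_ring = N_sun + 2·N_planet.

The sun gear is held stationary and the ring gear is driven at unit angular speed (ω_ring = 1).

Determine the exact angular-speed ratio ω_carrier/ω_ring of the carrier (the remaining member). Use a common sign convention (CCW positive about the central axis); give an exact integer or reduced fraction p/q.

75/104

N_ring = 29 + 2·23 = 75
29(ω_s−ω_c) = −75(ω_r−ω_c),  ω_s=0, ω_r=1
29(0−ω_c) = −75(1−ω_c)  ⇒  104ω_c = 75  ⇒  ω_c = 75/104
ω_c/ω_r = 75/104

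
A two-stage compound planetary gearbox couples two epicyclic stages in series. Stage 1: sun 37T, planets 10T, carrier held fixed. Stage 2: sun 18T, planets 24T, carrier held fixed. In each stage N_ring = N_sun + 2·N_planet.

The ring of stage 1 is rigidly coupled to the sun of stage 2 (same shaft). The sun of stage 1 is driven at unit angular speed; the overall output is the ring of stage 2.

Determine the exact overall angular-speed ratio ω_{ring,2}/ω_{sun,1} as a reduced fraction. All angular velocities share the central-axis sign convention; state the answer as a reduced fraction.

37/209

Stage 1: N_ring = 37 + 2·10 = 57
Stage 1: 37(ω_s−ω_c) = −57(ω_r−ω_c),  ω_c=0, ω_s=1
Stage 1: ω_r = 0 − (37/57)(1−0) = -37/57
  ⇒ ω_r¹/ω_s¹ = -37/57
Stage 2: N_ring = 18 + 2·24 = 66
Stage 2: 18(ω_s−ω_c) = −66(ω_r−ω_c),  ω_c=0, ω_s=1
Stage 2: ω_r = 0 − (18/66)(1−0) = -3/11
  ⇒ ω_r²/ω_s² = -3/11
Coupling ω_s² = ω_r¹ ⇒ overall = -37/57 × -3/11 = 37/209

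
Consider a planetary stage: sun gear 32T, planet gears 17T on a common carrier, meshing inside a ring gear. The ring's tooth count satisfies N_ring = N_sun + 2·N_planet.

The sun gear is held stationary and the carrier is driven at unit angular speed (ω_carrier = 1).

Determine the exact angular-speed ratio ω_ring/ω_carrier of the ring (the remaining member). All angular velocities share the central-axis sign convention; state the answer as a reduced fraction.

49/33

N_ring = 32 + 2·17 = 66
32(ω_s−ω_c) = −66(ω_r−ω_c),  ω_s=0, ω_c=1
ω_r = 1 − (32/66)(0−1) = 49/33
ω_r/ω_c = 49/33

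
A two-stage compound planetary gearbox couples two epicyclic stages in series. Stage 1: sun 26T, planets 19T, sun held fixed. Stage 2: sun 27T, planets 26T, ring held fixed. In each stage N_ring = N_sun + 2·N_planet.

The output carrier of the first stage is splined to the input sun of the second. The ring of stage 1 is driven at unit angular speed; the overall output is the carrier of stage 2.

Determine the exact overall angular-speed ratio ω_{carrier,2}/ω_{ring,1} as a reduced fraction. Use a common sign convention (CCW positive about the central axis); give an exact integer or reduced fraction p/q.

Stage 1: N_ring = 26 + 2·19 = 64
Stage 1: 26(ω_s−ω_c) = −64(ω_r−ω_c),  ω_s=0, ω_r=1
Stage 1: 26(0−ω_c) = −64(1−ω_c)  ⇒  90ω_c = 64  ⇒  ω_c = 32/45
  ⇒ ω_c¹/ω_r¹ = 32/45
Stage 2: N_ring = 27 + 2·26 = 79
Stage 2: 27(ω_s−ω_c) = −79(ω_r−ω_c),  ω_r=0, ω_s=1
Stage 2: 27(1−ω_c) = −79(0−ω_c)  ⇒  106ω_c = 27  ⇒  ω_c = 27/106
  ⇒ ω_c²/ω_s² = 27/106
Coupling ω_s² = ω_c¹ ⇒ overall = 32/45 × 27/106 = 48/265

48/265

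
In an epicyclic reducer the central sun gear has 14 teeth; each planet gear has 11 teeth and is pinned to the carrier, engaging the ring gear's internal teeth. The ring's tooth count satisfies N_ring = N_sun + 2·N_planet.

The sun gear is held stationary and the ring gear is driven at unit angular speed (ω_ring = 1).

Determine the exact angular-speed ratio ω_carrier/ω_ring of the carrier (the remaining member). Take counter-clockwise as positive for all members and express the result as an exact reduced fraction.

18/25

N_ring = 14 + 2·11 = 36
14(ω_s−ω_c) = −36(ω_r−ω_c),  ω_s=0, ω_r=1
14(0−ω_c) = −36(1−ω_c)  ⇒  50ω_c = 36  ⇒  ω_c = 18/25
ω_c/ω_r = 18/25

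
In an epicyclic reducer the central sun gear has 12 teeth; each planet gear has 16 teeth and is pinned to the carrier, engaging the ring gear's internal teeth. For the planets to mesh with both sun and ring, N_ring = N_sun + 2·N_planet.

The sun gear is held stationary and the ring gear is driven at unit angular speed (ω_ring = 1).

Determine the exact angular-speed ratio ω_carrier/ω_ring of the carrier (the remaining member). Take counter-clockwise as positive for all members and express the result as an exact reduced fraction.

N_ring = 12 + 2·16 = 44
12(ω_s−ω_c) = −44(ω_r−ω_c),  ω_s=0, ω_r=1
12(0−ω_c) = −44(1−ω_c)  ⇒  56ω_c = 44  ⇒  ω_c = 11/14
ω_c/ω_r = 11/14

11/14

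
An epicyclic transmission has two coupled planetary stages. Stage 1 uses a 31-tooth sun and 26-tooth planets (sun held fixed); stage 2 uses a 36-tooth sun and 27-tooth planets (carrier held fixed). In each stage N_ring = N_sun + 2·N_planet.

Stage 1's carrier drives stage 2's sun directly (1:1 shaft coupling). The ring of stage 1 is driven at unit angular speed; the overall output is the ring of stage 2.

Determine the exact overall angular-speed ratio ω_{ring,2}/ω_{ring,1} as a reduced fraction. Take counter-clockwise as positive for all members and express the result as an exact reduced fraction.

-83/285

Stage 1: N_ring = 31 + 2·26 = 83
Stage 1: 31(ω_s−ω_c) = −83(ω_r−ω_c),  ω_s=0, ω_r=1
Stage 1: 31(0−ω_c) = −83(1−ω_c)  ⇒  114ω_c = 83  ⇒  ω_c = 83/114
  ⇒ ω_c¹/ω_r¹ = 83/114
Stage 2: N_ring = 36 + 2·27 = 90
Stage 2: 36(ω_s−ω_c) = −90(ω_r−ω_c),  ω_c=0, ω_s=1
Stage 2: ω_r = 0 − (36/90)(1−0) = -2/5
  ⇒ ω_r²/ω_s² = -2/5
Coupling ω_s² = ω_c¹ ⇒ overall = 83/114 × -2/5 = -83/285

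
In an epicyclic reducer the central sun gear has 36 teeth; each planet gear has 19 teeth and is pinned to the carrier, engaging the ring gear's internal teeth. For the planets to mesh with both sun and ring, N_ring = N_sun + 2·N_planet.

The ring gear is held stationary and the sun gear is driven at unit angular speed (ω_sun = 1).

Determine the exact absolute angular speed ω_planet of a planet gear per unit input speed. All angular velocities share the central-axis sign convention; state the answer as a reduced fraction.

-18/19

N_ring = 36 + 2·19 = 74
36(ω_s−ω_c) = −74(ω_r−ω_c),  ω_r=0, ω_s=1
36(1−ω_c) = −74(0−ω_c)  ⇒  110ω_c = 36  ⇒  ω_c = 18/55
sun–planet: 36·(1−18/55) = −19·(ω_p−ω_c)  ⇒  ω_p−ω_c = −(36/19)·(37/55) = -1332/1045
ω_p = 18/55 − 1332/1045 = -18/19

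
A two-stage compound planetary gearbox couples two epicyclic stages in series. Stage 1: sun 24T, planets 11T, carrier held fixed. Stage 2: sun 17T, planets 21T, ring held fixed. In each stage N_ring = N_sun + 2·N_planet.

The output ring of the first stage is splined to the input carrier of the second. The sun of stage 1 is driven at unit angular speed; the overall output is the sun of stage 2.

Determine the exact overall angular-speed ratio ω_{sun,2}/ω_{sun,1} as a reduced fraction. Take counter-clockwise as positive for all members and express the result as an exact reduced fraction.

Stage 1: N_ring = 24 + 2·11 = 46
Stage 1: 24(ω_s−ω_c) = −46(ω_r−ω_c),  ω_c=0, ω_s=1
Stage 1: ω_r = 0 − (24/46)(1−0) = -12/23
  ⇒ ω_r¹/ω_s¹ = -12/23
Stage 2: N_ring = 17 + 2·21 = 59
Stage 2: 17(ω_s−ω_c) = −59(ω_r−ω_c),  ω_r=0, ω_c=1
Stage 2: ω_s = 1 − (59/17)(0−1) = 76/17
  ⇒ ω_s²/ω_c² = 76/17
Coupling ω_c² = ω_r¹ ⇒ overall = -12/23 × 76/17 = -912/391

-912/391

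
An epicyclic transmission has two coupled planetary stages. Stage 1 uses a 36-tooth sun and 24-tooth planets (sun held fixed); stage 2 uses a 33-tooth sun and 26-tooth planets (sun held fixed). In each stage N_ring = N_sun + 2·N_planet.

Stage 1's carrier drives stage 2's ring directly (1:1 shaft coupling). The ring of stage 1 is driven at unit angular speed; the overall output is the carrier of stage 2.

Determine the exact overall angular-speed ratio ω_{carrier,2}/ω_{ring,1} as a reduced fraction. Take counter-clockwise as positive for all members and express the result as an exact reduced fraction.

Stage 1: N_ring = 36 + 2·24 = 84
Stage 1: 36(ω_s−ω_c) = −84(ω_r−ω_c),  ω_s=0, ω_r=1
Stage 1: 36(0−ω_c) = −84(1−ω_c)  ⇒  120ω_c = 84  ⇒  ω_c = 7/10
  ⇒ ω_c¹/ω_r¹ = 7/10
Stage 2: N_ring = 33 + 2·26 = 85
Stage 2: 33(ω_s−ω_c) = −85(ω_r−ω_c),  ω_s=0, ω_r=1
Stage 2: 33(0−ω_c) = −85(1−ω_c)  ⇒  118ω_c = 85  ⇒  ω_c = 85/118
  ⇒ ω_c²/ω_r² = 85/118
Coupling ω_r² = ω_c¹ ⇒ overall = 7/10 × 85/118 = 119/236

119/236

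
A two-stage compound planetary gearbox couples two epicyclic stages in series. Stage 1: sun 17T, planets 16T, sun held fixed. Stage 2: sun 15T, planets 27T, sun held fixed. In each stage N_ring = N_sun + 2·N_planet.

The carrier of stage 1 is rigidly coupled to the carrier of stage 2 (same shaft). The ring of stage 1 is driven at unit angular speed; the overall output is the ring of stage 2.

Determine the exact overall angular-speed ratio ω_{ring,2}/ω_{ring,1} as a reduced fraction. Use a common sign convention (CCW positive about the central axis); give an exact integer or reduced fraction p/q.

686/759

Stage 1: N_ring = 17 + 2·16 = 49
Stage 1: 17(ω_s−ω_c) = −49(ω_r−ω_c),  ω_s=0, ω_r=1
Stage 1: 17(0−ω_c) = −49(1−ω_c)  ⇒  66ω_c = 49  ⇒  ω_c = 49/66
  ⇒ ω_c¹/ω_r¹ = 49/66
Stage 2: N_ring = 15 + 2·27 = 69
Stage 2: 15(ω_s−ω_c) = −69(ω_r−ω_c),  ω_s=0, ω_c=1
Stage 2: ω_r = 1 − (15/69)(0−1) = 28/23
  ⇒ ω_r²/ω_c² = 28/23
Coupling ω_c² = ω_c¹ ⇒ overall = 49/66 × 28/23 = 686/759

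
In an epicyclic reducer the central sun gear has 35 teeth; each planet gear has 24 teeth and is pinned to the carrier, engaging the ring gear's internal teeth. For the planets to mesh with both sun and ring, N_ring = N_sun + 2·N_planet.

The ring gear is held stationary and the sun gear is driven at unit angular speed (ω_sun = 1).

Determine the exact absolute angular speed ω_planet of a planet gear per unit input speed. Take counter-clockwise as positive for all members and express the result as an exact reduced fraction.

-35/48

N_ring = 35 + 2·24 = 83
35(ω_s−ω_c) = −83(ω_r−ω_c),  ω_r=0, ω_s=1
35(1−ω_c) = −83(0−ω_c)  ⇒  118ω_c = 35  ⇒  ω_c = 35/118
sun–planet: 35·(1−35/118) = −24·(ω_p−ω_c)  ⇒  ω_p−ω_c = −(35/24)·(83/118) = -2905/2832
ω_p = 35/118 − 2905/2832 = -35/48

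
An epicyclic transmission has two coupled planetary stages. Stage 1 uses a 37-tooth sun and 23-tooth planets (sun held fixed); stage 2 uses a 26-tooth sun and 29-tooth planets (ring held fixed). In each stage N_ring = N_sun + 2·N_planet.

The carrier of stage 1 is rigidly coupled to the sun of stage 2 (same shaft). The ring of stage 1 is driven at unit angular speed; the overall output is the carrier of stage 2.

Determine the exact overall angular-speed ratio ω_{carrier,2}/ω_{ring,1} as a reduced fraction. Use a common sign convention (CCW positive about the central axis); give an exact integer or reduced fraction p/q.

Stage 1: N_ring = 37 + 2·23 = 83
Stage 1: 37(ω_s−ω_c) = −83(ω_r−ω_c),  ω_s=0, ω_r=1
Stage 1: 37(0−ω_c) = −83(1−ω_c)  ⇒  120ω_c = 83  ⇒  ω_c = 83/120
  ⇒ ω_c¹/ω_r¹ = 83/120
Stage 2: N_ring = 26 + 2·29 = 84
Stage 2: 26(ω_s−ω_c) = −84(ω_r−ω_c),  ω_r=0, ω_s=1
Stage 2: 26(1−ω_c) = −84(0−ω_c)  ⇒  110ω_c = 26  ⇒  ω_c = 13/55
  ⇒ ω_c²/ω_s² = 13/55
Coupling ω_s² = ω_c¹ ⇒ overall = 83/120 × 13/55 = 1079/6600

1079/6600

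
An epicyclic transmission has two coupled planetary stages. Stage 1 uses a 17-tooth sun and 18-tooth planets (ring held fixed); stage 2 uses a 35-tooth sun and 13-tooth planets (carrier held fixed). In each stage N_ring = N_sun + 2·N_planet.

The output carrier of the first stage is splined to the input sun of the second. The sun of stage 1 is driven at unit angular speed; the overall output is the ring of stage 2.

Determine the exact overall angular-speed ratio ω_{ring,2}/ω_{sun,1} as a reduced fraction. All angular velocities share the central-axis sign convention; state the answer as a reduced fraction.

-17/122

Stage 1: N_ring = 17 + 2·18 = 53
Stage 1: 17(ω_s−ω_c) = −53(ω_r−ω_c),  ω_r=0, ω_s=1
Stage 1: 17(1−ω_c) = −53(0−ω_c)  ⇒  70ω_c = 17  ⇒  ω_c = 17/70
  ⇒ ω_c¹/ω_s¹ = 17/70
Stage 2: N_ring = 35 + 2·13 = 61
Stage 2: 35(ω_s−ω_c) = −61(ω_r−ω_c),  ω_c=0, ω_s=1
Stage 2: ω_r = 0 − (35/61)(1−0) = -35/61
  ⇒ ω_r²/ω_s² = -35/61
Coupling ω_s² = ω_c¹ ⇒ overall = 17/70 × -35/61 = -17/122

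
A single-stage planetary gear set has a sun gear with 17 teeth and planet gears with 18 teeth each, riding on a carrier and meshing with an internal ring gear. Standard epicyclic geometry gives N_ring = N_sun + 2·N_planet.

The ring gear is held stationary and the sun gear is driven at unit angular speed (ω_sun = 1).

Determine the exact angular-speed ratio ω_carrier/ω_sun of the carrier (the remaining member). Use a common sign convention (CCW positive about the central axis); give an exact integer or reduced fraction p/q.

N_ring = 17 + 2·18 = 53
17(ω_s−ω_c) = −53(ω_r−ω_c),  ω_r=0, ω_s=1
17(1−ω_c) = −53(0−ω_c)  ⇒  70ω_c = 17  ⇒  ω_c = 17/70
ω_c/ω_s = 17/70

17/70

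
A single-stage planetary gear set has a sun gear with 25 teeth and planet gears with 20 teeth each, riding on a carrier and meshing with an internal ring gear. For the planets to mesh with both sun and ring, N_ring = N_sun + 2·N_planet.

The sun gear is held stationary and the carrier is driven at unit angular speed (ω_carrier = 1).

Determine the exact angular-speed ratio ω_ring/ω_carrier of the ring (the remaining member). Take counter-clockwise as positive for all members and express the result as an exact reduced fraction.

18/13

N_ring = 25 + 2·20 = 65
25(ω_s−ω_c) = −65(ω_r−ω_c),  ω_s=0, ω_c=1
ω_r = 1 − (25/65)(0−1) = 18/13
ω_r/ω_c = 18/13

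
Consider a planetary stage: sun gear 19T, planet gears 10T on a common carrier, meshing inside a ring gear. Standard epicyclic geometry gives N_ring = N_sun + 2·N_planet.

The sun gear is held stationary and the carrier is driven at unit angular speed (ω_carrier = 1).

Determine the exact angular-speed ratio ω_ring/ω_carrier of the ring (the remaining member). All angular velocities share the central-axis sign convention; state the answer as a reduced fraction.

N_ring = 19 + 2·10 = 39
19(ω_s−ω_c) = −39(ω_r−ω_c),  ω_s=0, ω_c=1
ω_r = 1 − (19/39)(0−1) = 58/39
ω_r/ω_c = 58/39

58/39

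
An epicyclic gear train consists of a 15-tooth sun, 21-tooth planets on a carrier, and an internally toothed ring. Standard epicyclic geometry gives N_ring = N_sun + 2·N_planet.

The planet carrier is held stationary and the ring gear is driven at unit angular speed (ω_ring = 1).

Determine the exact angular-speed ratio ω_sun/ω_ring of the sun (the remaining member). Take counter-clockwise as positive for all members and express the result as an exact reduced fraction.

N_ring = 15 + 2·21 = 57
15(ω_s−ω_c) = −57(ω_r−ω_c),  ω_c=0, ω_r=1
ω_s = 0 − (57/15)(1−0) = -19/5
ω_s/ω_r = -19/5

-19/5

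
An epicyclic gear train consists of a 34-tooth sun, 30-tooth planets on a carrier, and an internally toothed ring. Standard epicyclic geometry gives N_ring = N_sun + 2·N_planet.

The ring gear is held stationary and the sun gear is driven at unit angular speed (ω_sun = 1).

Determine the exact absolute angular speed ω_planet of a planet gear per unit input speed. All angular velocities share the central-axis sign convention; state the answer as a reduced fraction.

N_ring = 34 + 2·30 = 94
34(ω_s−ω_c) = −94(ω_r−ω_c),  ω_r=0, ω_s=1
34(1−ω_c) = −94(0−ω_c)  ⇒  128ω_c = 34  ⇒  ω_c = 17/64
sun–planet: 34·(1−17/64) = −30·(ω_p−ω_c)  ⇒  ω_p−ω_c = −(34/30)·(47/64) = -799/960
ω_p = 17/64 − 799/960 = -17/30

-17/30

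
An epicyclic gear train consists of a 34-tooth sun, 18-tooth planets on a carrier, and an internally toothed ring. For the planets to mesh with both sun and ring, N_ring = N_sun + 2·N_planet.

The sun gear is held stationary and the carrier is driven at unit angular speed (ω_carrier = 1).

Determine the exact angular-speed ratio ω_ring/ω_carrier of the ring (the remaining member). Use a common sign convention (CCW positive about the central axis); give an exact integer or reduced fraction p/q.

N_ring = 34 + 2·18 = 70
34(ω_s−ω_c) = −70(ω_r−ω_c),  ω_s=0, ω_c=1
ω_r = 1 − (34/70)(0−1) = 52/35
ω_r/ω_c = 52/35

52/35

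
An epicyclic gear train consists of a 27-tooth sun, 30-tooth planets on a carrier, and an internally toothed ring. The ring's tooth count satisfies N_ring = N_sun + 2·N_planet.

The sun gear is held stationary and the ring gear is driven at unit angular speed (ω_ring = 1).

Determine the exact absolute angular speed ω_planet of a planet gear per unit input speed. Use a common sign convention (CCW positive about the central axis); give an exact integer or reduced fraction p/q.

29/20

N_ring = 27 + 2·30 = 87
27(ω_s−ω_c) = −87(ω_r−ω_c),  ω_s=0, ω_r=1
27(0−ω_c) = −87(1−ω_c)  ⇒  114ω_c = 87  ⇒  ω_c = 29/38
sun–planet: 27·(0−29/38) = −30·(ω_p−ω_c)  ⇒  ω_p−ω_c = −(27/30)·(-29/38) = 261/380
ω_p = 29/38 + 261/380 = 29/20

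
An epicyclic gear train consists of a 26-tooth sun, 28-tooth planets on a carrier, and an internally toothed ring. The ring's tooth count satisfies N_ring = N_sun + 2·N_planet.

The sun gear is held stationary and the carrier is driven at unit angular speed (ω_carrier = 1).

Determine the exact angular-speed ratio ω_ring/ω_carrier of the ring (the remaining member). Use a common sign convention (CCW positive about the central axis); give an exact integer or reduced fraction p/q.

N_ring = 26 + 2·28 = 82
26(ω_s−ω_c) = −82(ω_r−ω_c),  ω_s=0, ω_c=1
ω_r = 1 − (26/82)(0−1) = 54/41
ω_r/ω_c = 54/41

54/41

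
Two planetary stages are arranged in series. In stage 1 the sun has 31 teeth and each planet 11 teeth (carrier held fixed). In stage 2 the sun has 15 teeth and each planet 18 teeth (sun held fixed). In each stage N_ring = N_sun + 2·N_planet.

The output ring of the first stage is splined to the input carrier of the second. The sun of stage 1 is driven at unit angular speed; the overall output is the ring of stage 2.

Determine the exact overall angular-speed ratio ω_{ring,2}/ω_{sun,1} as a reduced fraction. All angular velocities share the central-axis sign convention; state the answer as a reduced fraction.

Stage 1: N_ring = 31 + 2·11 = 53
Stage 1: 31(ω_s−ω_c) = −53(ω_r−ω_c),  ω_c=0, ω_s=1
Stage 1: ω_r = 0 − (31/53)(1−0) = -31/53
  ⇒ ω_r¹/ω_s¹ = -31/53
Stage 2: N_ring = 15 + 2·18 = 51
Stage 2: 15(ω_s−ω_c) = −51(ω_r−ω_c),  ω_s=0, ω_c=1
Stage 2: ω_r = 1 − (15/51)(0−1) = 22/17
  ⇒ ω_r²/ω_c² = 22/17
Coupling ω_c² = ω_r¹ ⇒ overall = -31/53 × 22/17 = -682/901

-682/901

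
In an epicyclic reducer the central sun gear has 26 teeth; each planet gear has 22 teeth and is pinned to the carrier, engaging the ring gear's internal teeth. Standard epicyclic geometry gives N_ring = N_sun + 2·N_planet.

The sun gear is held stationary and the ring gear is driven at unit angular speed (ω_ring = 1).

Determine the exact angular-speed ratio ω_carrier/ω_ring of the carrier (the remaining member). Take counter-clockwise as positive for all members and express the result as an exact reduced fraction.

N_ring = 26 + 2·22 = 70
26(ω_s−ω_c) = −70(ω_r−ω_c),  ω_s=0, ω_r=1
26(0−ω_c) = −70(1−ω_c)  ⇒  96ω_c = 70  ⇒  ω_c = 35/48
ω_c/ω_r = 35/48

35/48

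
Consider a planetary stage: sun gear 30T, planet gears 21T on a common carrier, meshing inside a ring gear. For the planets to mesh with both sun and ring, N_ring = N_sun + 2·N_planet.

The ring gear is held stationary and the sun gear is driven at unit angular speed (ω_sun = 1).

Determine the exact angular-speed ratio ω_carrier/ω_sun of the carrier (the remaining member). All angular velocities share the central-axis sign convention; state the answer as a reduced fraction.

5/17

N_ring = 30 + 2·21 = 72
30(ω_s−ω_c) = −72(ω_r−ω_c),  ω_r=0, ω_s=1
30(1−ω_c) = −72(0−ω_c)  ⇒  102ω_c = 30  ⇒  ω_c = 5/17
ω_c/ω_s = 5/17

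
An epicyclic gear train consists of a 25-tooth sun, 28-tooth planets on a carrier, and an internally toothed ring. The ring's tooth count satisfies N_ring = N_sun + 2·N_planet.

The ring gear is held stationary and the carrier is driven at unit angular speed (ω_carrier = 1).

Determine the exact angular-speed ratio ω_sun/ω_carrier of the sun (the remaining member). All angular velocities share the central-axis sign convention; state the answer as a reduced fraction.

N_ring = 25 + 2·28 = 81
25(ω_s−ω_c) = −81(ω_r−ω_c),  ω_r=0, ω_c=1
ω_s = 1 − (81/25)(0−1) = 106/25
ω_s/ω_c = 106/25

106/25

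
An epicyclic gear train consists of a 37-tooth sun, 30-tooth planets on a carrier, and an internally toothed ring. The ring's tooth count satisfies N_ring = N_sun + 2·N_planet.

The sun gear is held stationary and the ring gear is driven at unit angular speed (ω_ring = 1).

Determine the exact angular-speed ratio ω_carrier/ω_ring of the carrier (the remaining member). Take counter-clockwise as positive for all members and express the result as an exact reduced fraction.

97/134

N_ring = 37 + 2·30 = 97
37(ω_s−ω_c) = −97(ω_r−ω_c),  ω_s=0, ω_r=1
37(0−ω_c) = −97(1−ω_c)  ⇒  134ω_c = 97  ⇒  ω_c = 97/134
ω_c/ω_r = 97/134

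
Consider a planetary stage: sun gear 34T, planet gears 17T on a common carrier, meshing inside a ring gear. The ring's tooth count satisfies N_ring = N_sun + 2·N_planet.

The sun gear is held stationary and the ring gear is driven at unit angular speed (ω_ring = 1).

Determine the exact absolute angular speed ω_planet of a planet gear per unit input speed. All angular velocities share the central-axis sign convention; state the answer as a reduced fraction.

N_ring = 34 + 2·17 = 68
34(ω_s−ω_c) = −68(ω_r−ω_c),  ω_s=0, ω_r=1
34(0−ω_c) = −68(1−ω_c)  ⇒  102ω_c = 68  ⇒  ω_c = 2/3
sun–planet: 34·(0−2/3) = −17·(ω_p−ω_c)  ⇒  ω_p−ω_c = −(34/17)·(-2/3) = 4/3
ω_p = 2/3 + 4/3 = 2

2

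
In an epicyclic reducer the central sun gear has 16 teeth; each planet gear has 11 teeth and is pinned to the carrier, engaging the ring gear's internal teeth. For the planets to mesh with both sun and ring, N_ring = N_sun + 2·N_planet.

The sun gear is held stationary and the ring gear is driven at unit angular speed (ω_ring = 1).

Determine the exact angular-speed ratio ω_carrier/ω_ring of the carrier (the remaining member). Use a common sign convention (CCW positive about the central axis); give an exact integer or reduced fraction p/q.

19/27

N_ring = 16 + 2·11 = 38
16(ω_s−ω_c) = −38(ω_r−ω_c),  ω_s=0, ω_r=1
16(0−ω_c) = −38(1−ω_c)  ⇒  54ω_c = 38  ⇒  ω_c = 19/27
ω_c/ω_r = 19/27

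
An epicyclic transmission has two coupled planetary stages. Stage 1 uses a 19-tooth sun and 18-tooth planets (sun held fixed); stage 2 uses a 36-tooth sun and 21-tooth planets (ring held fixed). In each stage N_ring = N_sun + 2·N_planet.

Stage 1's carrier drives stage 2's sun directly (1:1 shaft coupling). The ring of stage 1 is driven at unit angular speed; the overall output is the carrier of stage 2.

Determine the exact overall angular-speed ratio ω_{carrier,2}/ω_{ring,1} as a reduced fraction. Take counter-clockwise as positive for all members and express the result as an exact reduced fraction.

165/703

Stage 1: N_ring = 19 + 2·18 = 55
Stage 1: 19(ω_s−ω_c) = −55(ω_r−ω_c),  ω_s=0, ω_r=1
Stage 1: 19(0−ω_c) = −55(1−ω_c)  ⇒  74ω_c = 55  ⇒  ω_c = 55/74
  ⇒ ω_c¹/ω_r¹ = 55/74
Stage 2: N_ring = 36 + 2·21 = 78
Stage 2: 36(ω_s−ω_c) = −78(ω_r−ω_c),  ω_r=0, ω_s=1
Stage 2: 36(1−ω_c) = −78(0−ω_c)  ⇒  114ω_c = 36  ⇒  ω_c = 6/19
  ⇒ ω_c²/ω_s² = 6/19
Coupling ω_s² = ω_c¹ ⇒ overall = 55/74 × 6/19 = 165/703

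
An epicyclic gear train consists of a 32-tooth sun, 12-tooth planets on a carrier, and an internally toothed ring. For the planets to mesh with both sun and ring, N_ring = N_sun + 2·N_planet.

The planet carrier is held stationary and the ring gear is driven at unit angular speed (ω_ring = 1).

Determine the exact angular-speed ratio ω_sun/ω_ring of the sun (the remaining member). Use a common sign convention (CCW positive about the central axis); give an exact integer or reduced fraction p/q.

-7/4

N_ring = 32 + 2·12 = 56
32(ω_s−ω_c) = −56(ω_r−ω_c),  ω_c=0, ω_r=1
ω_s = 0 − (56/32)(1−0) = -7/4
ω_s/ω_r = -7/4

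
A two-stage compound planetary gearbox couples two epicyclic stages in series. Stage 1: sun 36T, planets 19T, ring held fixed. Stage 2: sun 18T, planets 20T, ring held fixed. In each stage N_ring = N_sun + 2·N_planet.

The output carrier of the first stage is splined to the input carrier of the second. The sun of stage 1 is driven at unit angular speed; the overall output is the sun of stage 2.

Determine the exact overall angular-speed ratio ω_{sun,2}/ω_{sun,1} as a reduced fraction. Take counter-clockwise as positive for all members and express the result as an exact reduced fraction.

76/55

Stage 1: N_ring = 36 + 2·19 = 74
Stage 1: 36(ω_s−ω_c) = −74(ω_r−ω_c),  ω_r=0, ω_s=1
Stage 1: 36(1−ω_c) = −74(0−ω_c)  ⇒  110ω_c = 36  ⇒  ω_c = 18/55
  ⇒ ω_c¹/ω_s¹ = 18/55
Stage 2: N_ring = 18 + 2·20 = 58
Stage 2: 18(ω_s−ω_c) = −58(ω_r−ω_c),  ω_r=0, ω_c=1
Stage 2: ω_s = 1 − (58/18)(0−1) = 38/9
  ⇒ ω_s²/ω_c² = 38/9
Coupling ω_c² = ω_c¹ ⇒ overall = 18/55 × 38/9 = 76/55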